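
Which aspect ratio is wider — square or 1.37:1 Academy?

square = 1 and 1.37; 1.37 > 1.

1.37:1 Academy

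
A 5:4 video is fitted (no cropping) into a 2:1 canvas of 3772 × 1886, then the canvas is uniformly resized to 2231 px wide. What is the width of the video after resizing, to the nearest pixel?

1394 px

In the 3772×1886 frame the video fills the height: width = 1886 × 5/4 ≈ 2357.50 px.
Resizing to 2231 px wide multiplies everything by 0.5915: 2357.50 → 1394.38 px.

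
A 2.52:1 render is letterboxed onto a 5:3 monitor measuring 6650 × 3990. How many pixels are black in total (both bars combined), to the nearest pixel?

8984889 pixels

Since 2.520 > 1.667, the render is width-limited.
That makes the image 2638.8889 px tall (6650 / 2.520).
Leftover height: 3990 − 2638.8889 = 1351.1111 px.
Across the 6650-px span: 1351.1111 × 6650 ≈ 8984889 px.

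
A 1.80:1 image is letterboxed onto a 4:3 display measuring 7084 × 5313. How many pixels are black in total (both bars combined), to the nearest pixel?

9757816 pixels

1.80:1 is wider than 4:3, so it spans the full width.
That makes the image 3935.5556 px tall (7084 / 1.800).
5313 − 3935.5556 = 1377.4444 px of bars.
Across the 7084-px span: 1377.4444 × 7084 ≈ 9757816 px.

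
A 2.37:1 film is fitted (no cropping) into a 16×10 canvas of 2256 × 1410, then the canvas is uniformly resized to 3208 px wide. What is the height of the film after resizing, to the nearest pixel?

At 2256×1410 the film is width-limited, so height = 2256 / 2.370 ≈ 951.90 px.
Scaling 2256 → 3208 is ×1.4220, so the height becomes 951.90 × 1.4220 ≈ 1353.59 px.

1354 px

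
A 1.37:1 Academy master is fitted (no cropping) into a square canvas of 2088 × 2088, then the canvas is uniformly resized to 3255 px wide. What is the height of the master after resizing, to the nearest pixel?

2376 px

At 2088×2088 the master is width-limited, so height = 2088 / 1.370 ≈ 1524.09 px.
Scaling 2088 → 3255 is ×1.5589, so the height becomes 1524.09 × 1.5589 ≈ 2375.91 px.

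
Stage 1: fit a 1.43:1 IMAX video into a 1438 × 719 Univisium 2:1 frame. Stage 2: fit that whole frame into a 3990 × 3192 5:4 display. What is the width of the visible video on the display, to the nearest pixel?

Inside the 1438×719 canvas the video is height-limited at 1028.17 × 719.00.
Univisium 2:1 in 3990×3192: fills the width, so the intermediate becomes 3990.00 × 1995.00 — a scale of ×2.7747.
The video scales with it: width 1028.17 × 2.7747 ≈ 2852.85.

2853 px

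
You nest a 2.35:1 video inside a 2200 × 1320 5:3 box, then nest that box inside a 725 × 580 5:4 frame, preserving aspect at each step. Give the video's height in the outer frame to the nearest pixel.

2.35:1 in 2200×1320: fills the width, so the video is 2200.00 × 936.17.
The 5:3 canvas is width-limited in 725×580, giving 725.00 × 435.00; scale factor 0.3295.
Applying the same ×0.3295: 936.17 → 308.51.

309 px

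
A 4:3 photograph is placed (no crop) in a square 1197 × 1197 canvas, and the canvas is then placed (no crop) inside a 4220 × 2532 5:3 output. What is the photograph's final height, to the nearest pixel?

First fit — 4:3 into 1197×1197 spans the width: 1197.00 × 897.75.
The square canvas is height-limited in 4220×2532, giving 2532.00 × 2532.00; scale factor 2.1153.
Applying the same ×2.1153: 897.75 → 1899.00.

1899 px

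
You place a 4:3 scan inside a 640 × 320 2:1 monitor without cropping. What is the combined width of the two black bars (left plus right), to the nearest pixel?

Since 1.333 < 2.000, the scan is height-limited.
Content width = 320 × 4/3 ≈ 426.67 px.
640 − 426.67 = 213.33 px of bars.

213 px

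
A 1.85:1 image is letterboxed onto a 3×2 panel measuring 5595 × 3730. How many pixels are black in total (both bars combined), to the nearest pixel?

1.85:1 is wider than 3×2, so it spans the full width.
That makes the image 3024.3243 px tall (5595 / 1.850).
3730 − 3024.3243 = 705.6757 px of bars.
Bar area = 705.6757 × 5595 ≈ 3948255 px.

3948255 pixels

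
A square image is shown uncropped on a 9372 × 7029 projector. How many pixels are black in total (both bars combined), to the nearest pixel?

square (1.000) < 4:3 (1.333), so the image fills the height.
That makes the image 7029.0000 px wide (7029 × 1/1).
9372 − 7029.0000 = 2343.0000 px of bars.
Bar area = 2343.0000 × 7029 ≈ 16468947 px.

16468947 pixels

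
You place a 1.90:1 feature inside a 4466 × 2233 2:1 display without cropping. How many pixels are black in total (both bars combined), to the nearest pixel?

1.90:1 is narrower than 2:1, so it spans the full height.
That makes the image 4242.7000 px wide (2233 × 1.900).
4466 − 4242.7000 = 223.3000 px of bars.
Bar area = 223.3000 × 2233 ≈ 498629 px.

498629 pixels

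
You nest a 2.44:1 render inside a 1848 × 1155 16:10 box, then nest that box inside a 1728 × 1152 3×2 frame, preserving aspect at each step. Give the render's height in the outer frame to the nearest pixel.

708 px

First fit — 2.44:1 into 1848×1155 spans the width: 1848.00 × 757.38.
16:10 in 1728×1152: fills the width, so the intermediate becomes 1728.00 × 1080.00 — a scale of ×0.9351.
So the render's height is 757.38 × 0.9351 ≈ 708.20.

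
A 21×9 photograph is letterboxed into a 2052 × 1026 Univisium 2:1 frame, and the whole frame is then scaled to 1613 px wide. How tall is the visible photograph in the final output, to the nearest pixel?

691 px

In the 2052×1026 frame the photograph fills the width: height = 2052 × 9/21 ≈ 879.43 px.
The frame scales by 1613/2052 = 0.7861; 879.43 × 0.7861 ≈ 691.29 px.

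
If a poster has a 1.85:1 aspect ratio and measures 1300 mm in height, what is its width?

2405 mm

1300 × 1.850 = 2405.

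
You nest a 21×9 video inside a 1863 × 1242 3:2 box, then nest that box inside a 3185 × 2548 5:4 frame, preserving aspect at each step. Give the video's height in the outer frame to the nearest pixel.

1365 px

21×9 in 1863×1242: fills the width, so the video is 1863.00 × 798.43.
Second fit — the 3:2 canvas into 3185×2548 spans the width: 3185.00 × 2123.33 (×1.7096 from 1863×1242).
The video scales with it: height 798.43 × 1.7096 ≈ 1365.00.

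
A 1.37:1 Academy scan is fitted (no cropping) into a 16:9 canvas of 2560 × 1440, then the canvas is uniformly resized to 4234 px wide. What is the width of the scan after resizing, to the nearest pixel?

3263 px

Fitted into 2560×1440, the scan spans the height; its width is 1440 × 1.370 ≈ 1972.80 px.
Scaling 2560 → 4234 is ×1.6539, so the width becomes 1972.80 × 1.6539 ≈ 3262.83 px.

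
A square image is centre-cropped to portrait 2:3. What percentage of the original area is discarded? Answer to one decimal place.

33.3%

portrait 2:3 is narrower than square, so the crop keeps the full height and trims the width.
Fraction kept = (0.667)/(1.000) ≈ 66.67%, so 33.33% is lost.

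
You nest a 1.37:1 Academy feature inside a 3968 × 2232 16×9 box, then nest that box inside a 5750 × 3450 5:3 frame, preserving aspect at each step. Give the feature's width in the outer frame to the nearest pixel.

4431 px

1.37:1 Academy in 3968×2232: fills the height, so the feature is 3057.84 × 2232.00.
The 16×9 canvas is width-limited in 5750×3450, giving 5750.00 × 3234.38; scale factor 1.4491.
So the feature's width is 3057.84 × 1.4491 ≈ 4431.09.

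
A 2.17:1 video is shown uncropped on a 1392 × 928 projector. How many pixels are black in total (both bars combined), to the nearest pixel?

398843 pixels

2.17:1 is wider than 3×2, so it spans the full width.
The video is 1392 / 2.170 ≈ 641.4747 px tall.
Black = 928 − 641.4747 = 286.5253 px.
Across the 1392-px span: 286.5253 × 1392 ≈ 398843 px.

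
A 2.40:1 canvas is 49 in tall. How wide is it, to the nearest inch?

49 × 2.400 = 117.60.

118 in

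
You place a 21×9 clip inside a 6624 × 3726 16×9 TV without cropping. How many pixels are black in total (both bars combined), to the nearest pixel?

Since 2.333 > 1.778, the clip is width-limited.
The clip is 6624 × 9/21 ≈ 2838.8571 px tall.
Black = 3726 − 2838.8571 = 887.1429 px.
Across the 6624-px span: 887.1429 × 6624 ≈ 5876434 px.

5876434 pixels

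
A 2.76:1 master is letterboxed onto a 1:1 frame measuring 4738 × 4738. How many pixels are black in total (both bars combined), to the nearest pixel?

2.76:1 (2.760) > 1:1 (1.000), so the master fills the width.
That makes the image 1716.6667 px tall (4738 / 2.760).
Leftover height: 4738 − 1716.6667 = 3021.3333 px.
Bar area = 3021.3333 × 4738 ≈ 14315077 px.

14315077 pixels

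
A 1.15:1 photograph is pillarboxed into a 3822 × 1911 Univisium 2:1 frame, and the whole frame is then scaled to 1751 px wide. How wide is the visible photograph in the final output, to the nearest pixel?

Fitted into 3822×1911, the photograph spans the height; its width is 1911 × 1.150 ≈ 2197.65 px.
Scaling 3822 → 1751 is ×0.4581, so the width becomes 2197.65 × 0.4581 ≈ 1006.83 px.

1007 px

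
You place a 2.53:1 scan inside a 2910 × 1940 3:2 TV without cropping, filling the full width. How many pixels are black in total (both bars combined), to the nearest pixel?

2298325 pixels

The scan is 2910 / 2.530 ≈ 1150.1976 px tall.
Leftover height: 1940 − 1150.1976 = 789.8024 px.
Bar area = 789.8024 × 2910 ≈ 2298325 px.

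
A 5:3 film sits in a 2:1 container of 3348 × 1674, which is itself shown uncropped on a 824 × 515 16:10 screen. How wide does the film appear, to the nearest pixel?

First fit — 5:3 into 3348×1674 spans the height: 2790.00 × 1674.00.
2:1 in 824×515: fills the width, so the intermediate becomes 824.00 × 412.00 — a scale of ×0.2461.
So the film's width is 2790.00 × 0.2461 ≈ 686.67.

687 px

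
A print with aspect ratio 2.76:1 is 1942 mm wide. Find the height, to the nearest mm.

At 2.76:1, 1942 / 2.760 ≈ 703.62.

704 mm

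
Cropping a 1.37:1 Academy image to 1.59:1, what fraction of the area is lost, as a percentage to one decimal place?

13.8%

1.59:1 is wider than 1.37:1 Academy, so the crop keeps the full width and trims the height.
Fraction kept = (1.370)/(1.590) ≈ 86.16%, so 13.84% is lost.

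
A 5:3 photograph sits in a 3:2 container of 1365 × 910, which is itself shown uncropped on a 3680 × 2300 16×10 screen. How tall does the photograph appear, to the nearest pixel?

2070 px

First fit — 5:3 into 1365×910 spans the width: 1365.00 × 819.00.
The 3:2 canvas is height-limited in 3680×2300, giving 3450.00 × 2300.00; scale factor 2.5275.
Applying the same ×2.5275: 819.00 → 2070.00.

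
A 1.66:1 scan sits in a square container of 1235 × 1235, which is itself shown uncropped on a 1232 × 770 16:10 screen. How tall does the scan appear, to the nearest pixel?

464 px

Inside the 1235×1235 canvas the scan is width-limited at 1235.00 × 743.98.
The square canvas is height-limited in 1232×770, giving 770.00 × 770.00; scale factor 0.6235.
So the scan's height is 743.98 × 0.6235 ≈ 463.86.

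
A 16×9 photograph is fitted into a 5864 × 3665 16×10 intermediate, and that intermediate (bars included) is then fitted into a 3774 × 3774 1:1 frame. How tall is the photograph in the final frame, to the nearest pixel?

2123 px

Inside the 5864×3665 canvas the photograph is width-limited at 5864.00 × 3298.50.
The 16×10 canvas is width-limited in 3774×3774, giving 3774.00 × 2358.75; scale factor 0.6436.
So the photograph's height is 3298.50 × 0.6436 ≈ 2122.88.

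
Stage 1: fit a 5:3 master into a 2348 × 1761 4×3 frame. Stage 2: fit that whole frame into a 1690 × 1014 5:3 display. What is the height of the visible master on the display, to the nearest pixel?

Inside the 2348×1761 canvas the master is width-limited at 2348.00 × 1408.80.
Second fit — the 4×3 canvas into 1690×1014 spans the height: 1352.00 × 1014.00 (×0.5758 from 2348×1761).
The master scales with it: height 1408.80 × 0.5758 ≈ 811.20.

811 px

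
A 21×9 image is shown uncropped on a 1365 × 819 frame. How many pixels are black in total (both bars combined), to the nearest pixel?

319410 pixels

Since 2.333 > 1.667, the image is width-limited.
Content height = 1365 × 9/21 ≈ 585.0000 px.
Leftover height: 819 − 585.0000 = 234.0000 px.
Across the 1365-px span: 234.0000 × 1365 ≈ 319410 px.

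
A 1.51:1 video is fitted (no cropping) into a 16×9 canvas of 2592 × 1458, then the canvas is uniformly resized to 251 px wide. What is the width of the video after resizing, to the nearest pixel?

213 px

Fitted into 2592×1458, the video spans the height; its width is 1458 × 1.510 ≈ 2201.58 px.
Scaling 2592 → 251 is ×0.0968, so the width becomes 2201.58 × 0.0968 ≈ 213.19 px.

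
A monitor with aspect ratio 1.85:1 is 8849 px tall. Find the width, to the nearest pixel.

16371 px

8849 × 1.850 = 16370.65.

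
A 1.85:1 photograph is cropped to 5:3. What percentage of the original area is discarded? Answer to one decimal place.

Going from 1.85:1 to 5:3 means cutting width while keeping height.
Fraction kept = (1.667)/(1.850) ≈ 90.09%, so 9.91% is lost.

9.9%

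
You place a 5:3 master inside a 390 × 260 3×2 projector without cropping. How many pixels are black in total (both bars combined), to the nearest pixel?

10140 pixels

5:3 is wider than 3×2, so it spans the full width.
The master is 390 × 3/5 ≈ 234.0000 px tall.
Black = 260 − 234.0000 = 26.0000 px.
Bar area = 26.0000 × 390 ≈ 10140 px.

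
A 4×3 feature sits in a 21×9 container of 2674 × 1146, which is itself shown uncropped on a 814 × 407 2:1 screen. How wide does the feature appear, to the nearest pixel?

465 px

Inside the 2674×1146 canvas the feature is height-limited at 1528.00 × 1146.00.
Second fit — the 21×9 canvas into 814×407 spans the width: 814.00 × 348.86 (×0.3044 from 2674×1146).
The feature scales with it: width 1528.00 × 0.3044 ≈ 465.14.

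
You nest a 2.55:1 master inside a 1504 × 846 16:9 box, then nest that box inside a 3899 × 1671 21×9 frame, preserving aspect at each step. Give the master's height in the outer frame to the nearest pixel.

1165 px

First fit — 2.55:1 into 1504×846 spans the width: 1504.00 × 589.80.
16:9 in 3899×1671: fills the height, so the intermediate becomes 2970.67 × 1671.00 — a scale of ×1.9752.
So the master's height is 589.80 × 1.9752 ≈ 1164.97.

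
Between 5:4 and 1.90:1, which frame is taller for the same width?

5:4

5:4 = 1.25 and 1.9; 1.9 > 1.25. The smaller width-to-height ratio is the taller frame.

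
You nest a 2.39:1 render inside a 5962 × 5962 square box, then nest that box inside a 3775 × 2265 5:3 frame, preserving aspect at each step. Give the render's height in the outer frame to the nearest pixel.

948 px

2.39:1 in 5962×5962: fills the width, so the render is 5962.00 × 2494.56.
The square canvas is height-limited in 3775×2265, giving 2265.00 × 2265.00; scale factor 0.3799.
The render scales with it: height 2494.56 × 0.3799 ≈ 947.70.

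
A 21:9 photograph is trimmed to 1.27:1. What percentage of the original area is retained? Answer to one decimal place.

Going from 21:9 to 1.27:1 means cutting width while keeping height.
(1.270)/(2.333) ≈ 0.544 of the area survives.

54.4%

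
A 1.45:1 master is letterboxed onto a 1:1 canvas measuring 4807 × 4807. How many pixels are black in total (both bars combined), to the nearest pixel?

7171215 pixels

Since 1.450 > 1.000, the master is width-limited.
The master is 4807 / 1.450 ≈ 3315.1724 px tall.
4807 − 3315.1724 = 1491.8276 px of bars.
Across the 4807-px span: 1491.8276 × 4807 ≈ 7171215 px.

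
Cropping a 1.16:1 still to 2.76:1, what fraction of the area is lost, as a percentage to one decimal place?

2.76:1 is wider than 1.16:1, so the crop keeps the full width and trims the height.
(1.160)/(2.760) ≈ 0.420 of the area survives, leaving 57.97% discarded.

58.0%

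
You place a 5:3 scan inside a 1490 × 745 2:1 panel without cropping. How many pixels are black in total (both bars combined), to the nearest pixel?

5:3 is narrower than 2:1, so it spans the full height.
Content width = 745 × 5/3 ≈ 1241.6667 px.
1490 − 1241.6667 = 248.3333 px of bars.
Across the 745-px span: 248.3333 × 745 ≈ 185008 px.

185008 pixels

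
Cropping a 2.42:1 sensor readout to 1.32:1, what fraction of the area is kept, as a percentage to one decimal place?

54.5%

The height stays; only width is cut (since 1.32:1 is narrower than 2.42:1).
Fraction kept = (1.320)/(2.420) ≈ 54.55%.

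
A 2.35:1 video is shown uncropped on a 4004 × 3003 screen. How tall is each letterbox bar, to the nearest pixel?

650 px

Since 2.350 > 1.333, the video is width-limited.
That makes the image 1703.83 px tall (4004 / 2.350).
Leftover height: 3003 − 1703.83 = 1299.17 px → 649.59 each side.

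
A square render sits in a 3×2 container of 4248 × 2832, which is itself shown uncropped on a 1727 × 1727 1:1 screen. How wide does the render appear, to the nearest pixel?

square in 4248×2832: fills the height, so the render is 2832.00 × 2832.00.
3×2 in 1727×1727: fills the width, so the intermediate becomes 1727.00 × 1151.33 — a scale of ×0.4065.
Applying the same ×0.4065: 2832.00 → 1151.33.

1151 px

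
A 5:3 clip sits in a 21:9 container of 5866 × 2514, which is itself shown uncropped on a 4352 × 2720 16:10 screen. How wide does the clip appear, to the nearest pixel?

3109 px

First fit — 5:3 into 5866×2514 spans the height: 4190.00 × 2514.00.
The 21:9 canvas is width-limited in 4352×2720, giving 4352.00 × 1865.14; scale factor 0.7419.
The clip scales with it: width 4190.00 × 0.7419 ≈ 3108.57.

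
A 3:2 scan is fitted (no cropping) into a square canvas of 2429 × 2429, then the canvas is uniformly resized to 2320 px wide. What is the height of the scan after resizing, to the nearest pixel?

Fitted into 2429×2429, the scan spans the width; its height is 2429 × 2/3 ≈ 1619.33 px.
Resizing to 2320 px wide multiplies everything by 0.9551: 1619.33 → 1546.67 px.

1547 px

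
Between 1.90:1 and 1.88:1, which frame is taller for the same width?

1.88:1

1.9 and 1.88; 1.9 > 1.88. The smaller width-to-height ratio is the taller frame.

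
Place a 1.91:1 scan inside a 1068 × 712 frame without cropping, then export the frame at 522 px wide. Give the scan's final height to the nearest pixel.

273 px

In the 1068×712 frame the scan fills the width: height = 1068 / 1.910 ≈ 559.16 px.
Scaling 1068 → 522 is ×0.4888, so the height becomes 559.16 × 0.4888 ≈ 273.30 px.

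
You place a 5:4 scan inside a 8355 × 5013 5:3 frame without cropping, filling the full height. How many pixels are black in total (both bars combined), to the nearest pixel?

10470904 pixels

The scan is 5013 × 5/4 ≈ 6266.2500 px wide.
8355 − 6266.2500 = 2088.7500 px of bars.
Across the 5013-px span: 2088.7500 × 5013 ≈ 10470904 px.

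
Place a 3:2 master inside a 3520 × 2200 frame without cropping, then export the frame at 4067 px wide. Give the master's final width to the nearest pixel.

In the 3520×2200 frame the master fills the height: width = 2200 × 3/2 ≈ 3300.00 px.
Scaling 3520 → 4067 is ×1.1554, so the width becomes 3300.00 × 1.1554 ≈ 3812.81 px.

3813 px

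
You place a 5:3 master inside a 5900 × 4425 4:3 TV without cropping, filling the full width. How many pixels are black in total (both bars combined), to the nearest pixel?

5221500 pixels

That makes the image 3540.0000 px tall (5900 × 3/5).
Leftover height: 4425 − 3540.0000 = 885.0000 px.
That's 885.0000 × 5900 ≈ 5221500 black pixels.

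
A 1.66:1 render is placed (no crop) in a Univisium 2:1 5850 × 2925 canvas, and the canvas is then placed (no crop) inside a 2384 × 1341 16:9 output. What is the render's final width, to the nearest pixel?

Inside the 5850×2925 canvas the render is height-limited at 4855.50 × 2925.00.
Univisium 2:1 in 2384×1341: fills the width, so the intermediate becomes 2384.00 × 1192.00 — a scale of ×0.4075.
So the render's width is 4855.50 × 0.4075 ≈ 1978.72.

1979 px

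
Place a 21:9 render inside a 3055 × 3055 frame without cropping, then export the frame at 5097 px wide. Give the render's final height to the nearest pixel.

2184 px

Fitted into 3055×3055, the render spans the width; its height is 3055 × 9/21 ≈ 1309.29 px.
Scaling 3055 → 5097 is ×1.6684, so the height becomes 1309.29 × 1.6684 ≈ 2184.43 px.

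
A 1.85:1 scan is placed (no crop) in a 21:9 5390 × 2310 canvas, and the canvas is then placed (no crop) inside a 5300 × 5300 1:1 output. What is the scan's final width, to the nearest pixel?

4202 px

1.85:1 in 5390×2310: fills the height, so the scan is 4273.50 × 2310.00.
21:9 in 5300×5300: fills the width, so the intermediate becomes 5300.00 × 2271.43 — a scale of ×0.9833.
Applying the same ×0.9833: 4273.50 → 4202.14.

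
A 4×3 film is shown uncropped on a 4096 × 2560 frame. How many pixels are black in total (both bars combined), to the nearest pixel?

Since 1.333 < 1.600, the film is height-limited.
That makes the image 3413.3333 px wide (2560 × 4/3).
Leftover width: 4096 − 3413.3333 = 682.6667 px.
Bar area = 682.6667 × 2560 ≈ 1747627 px.

1747627 pixels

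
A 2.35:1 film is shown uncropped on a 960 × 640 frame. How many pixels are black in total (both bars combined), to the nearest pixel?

222230 pixels

2.35:1 (2.350) > 3:2 (1.500), so the film fills the width.
That makes the image 408.5106 px tall (960 / 2.350).
Black = 640 − 408.5106 = 231.4894 px.
Across the 960-px span: 231.4894 × 960 ≈ 222230 px.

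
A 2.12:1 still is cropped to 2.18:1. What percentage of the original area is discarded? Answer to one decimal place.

2.8%

Going from 2.12:1 to 2.18:1 means cutting height while keeping width.
Fraction kept = (2.120)/(2.180) ≈ 97.25%, so 2.75% is lost.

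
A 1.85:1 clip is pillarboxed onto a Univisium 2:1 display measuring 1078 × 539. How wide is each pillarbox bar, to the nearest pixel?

40 px

1.85:1 is narrower than Univisium 2:1, so it spans the full height.
The clip is 539 × 1.850 ≈ 997.15 px wide.
Black = 1078 − 997.15 = 80.85 px, or 40.42 per bar.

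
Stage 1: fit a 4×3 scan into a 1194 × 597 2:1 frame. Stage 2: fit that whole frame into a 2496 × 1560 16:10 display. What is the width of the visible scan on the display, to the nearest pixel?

First fit — 4×3 into 1194×597 spans the height: 796.00 × 597.00.
The 2:1 canvas is width-limited in 2496×1560, giving 2496.00 × 1248.00; scale factor 2.0905.
So the scan's width is 796.00 × 2.0905 ≈ 1664.00.

1664 px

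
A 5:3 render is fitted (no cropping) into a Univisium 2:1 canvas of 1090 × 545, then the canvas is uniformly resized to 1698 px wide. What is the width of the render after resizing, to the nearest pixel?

In the 1090×545 frame the render fills the height: width = 545 × 5/3 ≈ 908.33 px.
Scaling 1090 → 1698 is ×1.5578, so the width becomes 908.33 × 1.5578 ≈ 1415.00 px.

1415 px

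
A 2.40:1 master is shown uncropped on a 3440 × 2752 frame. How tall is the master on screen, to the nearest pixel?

Since 2.400 > 1.250, the master is width-limited.
The master is 3440 / 2.400 ≈ 1433.33 px tall.

1433 px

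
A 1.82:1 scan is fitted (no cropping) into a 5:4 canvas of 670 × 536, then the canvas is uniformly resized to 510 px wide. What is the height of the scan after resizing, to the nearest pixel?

280 px

Fitted into 670×536, the scan spans the width; its height is 670 / 1.820 ≈ 368.13 px.
Scaling 670 → 510 is ×0.7612, so the height becomes 368.13 × 0.7612 ≈ 280.22 px.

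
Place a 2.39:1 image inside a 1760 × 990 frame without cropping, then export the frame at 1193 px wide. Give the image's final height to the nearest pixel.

In the 1760×990 frame the image fills the width: height = 1760 / 2.390 ≈ 736.40 px.
The frame scales by 1193/1760 = 0.6778; 736.40 × 0.6778 ≈ 499.16 px.

499 px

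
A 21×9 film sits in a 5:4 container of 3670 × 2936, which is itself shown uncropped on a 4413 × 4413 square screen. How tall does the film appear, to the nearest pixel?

First fit — 21×9 into 3670×2936 spans the width: 3670.00 × 1572.86.
Second fit — the 5:4 canvas into 4413×4413 spans the width: 4413.00 × 3530.40 (×1.2025 from 3670×2936).
The film scales with it: height 1572.86 × 1.2025 ≈ 1891.29.

1891 px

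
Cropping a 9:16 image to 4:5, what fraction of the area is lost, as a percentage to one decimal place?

4:5 is wider than 9:16, so the crop keeps the full width and trims the height.
(0.562)/(0.800) ≈ 0.703 of the area survives, leaving 29.69% discarded.

29.7%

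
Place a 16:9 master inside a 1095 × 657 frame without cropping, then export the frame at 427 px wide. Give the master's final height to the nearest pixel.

In the 1095×657 frame the master fills the width: height = 1095 × 9/16 ≈ 615.94 px.
Resizing to 427 px wide multiplies everything by 0.3900: 615.94 → 240.19 px.

240 px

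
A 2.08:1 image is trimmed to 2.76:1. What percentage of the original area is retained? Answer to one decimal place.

The width stays; only height is cut (since 2.76:1 is wider than 2.08:1).
(2.080)/(2.760) ≈ 0.754 of the area survives.

75.4%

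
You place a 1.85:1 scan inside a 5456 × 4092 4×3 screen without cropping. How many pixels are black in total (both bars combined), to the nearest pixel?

1.85:1 (1.850) > 4×3 (1.333), so the scan fills the width.
The scan is 5456 / 1.850 ≈ 2949.1892 px tall.
Leftover height: 4092 − 2949.1892 = 1142.8108 px.
Bar area = 1142.8108 × 5456 ≈ 6235176 px.

6235176 pixels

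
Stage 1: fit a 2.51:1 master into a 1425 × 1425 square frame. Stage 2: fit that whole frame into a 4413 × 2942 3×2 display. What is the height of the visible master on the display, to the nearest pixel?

First fit — 2.51:1 into 1425×1425 spans the width: 1425.00 × 567.73.
square in 4413×2942: fills the height, so the intermediate becomes 2942.00 × 2942.00 — a scale of ×2.0646.
So the master's height is 567.73 × 2.0646 ≈ 1172.11.

1172 px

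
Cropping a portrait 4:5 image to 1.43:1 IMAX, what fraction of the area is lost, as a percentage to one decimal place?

44.1%

The width stays; only height is cut (since 1.43:1 IMAX is wider than portrait 4:5).
(0.800)/(1.430) ≈ 0.559 of the area survives, leaving 44.06% discarded.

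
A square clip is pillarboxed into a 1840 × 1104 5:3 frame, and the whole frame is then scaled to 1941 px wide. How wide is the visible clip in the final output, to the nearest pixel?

1165 px

Fitted into 1840×1104, the clip spans the height; its width is 1104 × 1/1 ≈ 1104.00 px.
The frame scales by 1941/1840 = 1.0549; 1104.00 × 1.0549 ≈ 1164.60 px.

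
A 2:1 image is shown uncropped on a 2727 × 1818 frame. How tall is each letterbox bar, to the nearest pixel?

Since 2.000 > 1.500, the image is width-limited.
Content height = 2727 × 1/2 ≈ 1363.50 px.
Leftover height: 1818 − 1363.50 = 454.50 px → 227.25 each side.

227 px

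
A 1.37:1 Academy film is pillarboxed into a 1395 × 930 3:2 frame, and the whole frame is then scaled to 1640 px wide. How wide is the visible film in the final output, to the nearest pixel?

1498 px

Fitted into 1395×930, the film spans the height; its width is 930 × 1.370 ≈ 1274.10 px.
The frame scales by 1640/1395 = 1.1756; 1274.10 × 1.1756 ≈ 1497.87 px.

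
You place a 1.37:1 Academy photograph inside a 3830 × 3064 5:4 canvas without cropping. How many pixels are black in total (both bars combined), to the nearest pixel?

1027894 pixels

Since 1.370 > 1.250, the photograph is width-limited.
The photograph is 3830 / 1.370 ≈ 2795.6204 px tall.
Leftover height: 3064 − 2795.6204 = 268.3796 px.
Bar area = 268.3796 × 3830 ≈ 1027894 px.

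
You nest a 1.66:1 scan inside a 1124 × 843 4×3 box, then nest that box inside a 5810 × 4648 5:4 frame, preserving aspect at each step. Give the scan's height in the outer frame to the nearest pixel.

3500 px

1.66:1 in 1124×843: fills the width, so the scan is 1124.00 × 677.11.
Second fit — the 4×3 canvas into 5810×4648 spans the width: 5810.00 × 4357.50 (×5.1690 from 1124×843).
The scan scales with it: height 677.11 × 5.1690 ≈ 3500.00.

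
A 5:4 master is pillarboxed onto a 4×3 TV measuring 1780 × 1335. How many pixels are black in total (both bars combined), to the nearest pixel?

148519 pixels

Since 1.250 < 1.333, the master is height-limited.
That makes the image 1668.7500 px wide (1335 × 5/4).
1780 − 1668.7500 = 111.2500 px of bars.
Bar area = 111.2500 × 1335 ≈ 148519 px.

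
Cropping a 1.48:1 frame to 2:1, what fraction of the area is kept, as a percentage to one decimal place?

74.0%

2:1 is wider than 1.48:1, so the crop keeps the full width and trims the height.
Area ratio = (1.480)/(2.000) = 74.00% retained.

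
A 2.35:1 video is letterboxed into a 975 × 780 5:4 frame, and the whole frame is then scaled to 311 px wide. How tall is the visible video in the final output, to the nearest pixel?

At 975×780 the video is width-limited, so height = 975 / 2.350 ≈ 414.89 px.
Resizing to 311 px wide multiplies everything by 0.3190: 414.89 → 132.34 px.

132 px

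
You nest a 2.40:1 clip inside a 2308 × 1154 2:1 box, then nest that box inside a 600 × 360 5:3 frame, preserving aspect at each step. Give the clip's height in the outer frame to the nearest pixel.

250 px

Inside the 2308×1154 canvas the clip is width-limited at 2308.00 × 961.67.
Second fit — the 2:1 canvas into 600×360 spans the width: 600.00 × 300.00 (×0.2600 from 2308×1154).
The clip scales with it: height 961.67 × 0.2600 ≈ 250.00.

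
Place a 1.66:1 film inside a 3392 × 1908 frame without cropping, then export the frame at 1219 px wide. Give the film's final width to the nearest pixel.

1138 px

Fitted into 3392×1908, the film spans the height; its width is 1908 × 1.660 ≈ 3167.28 px.
Scaling 3392 → 1219 is ×0.3594, so the width becomes 3167.28 × 0.3594 ≈ 1138.24 px.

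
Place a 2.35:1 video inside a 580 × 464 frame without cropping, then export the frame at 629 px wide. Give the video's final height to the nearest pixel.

268 px

At 580×464 the video is width-limited, so height = 580 / 2.350 ≈ 246.81 px.
Resizing to 629 px wide multiplies everything by 1.0845: 246.81 → 267.66 px.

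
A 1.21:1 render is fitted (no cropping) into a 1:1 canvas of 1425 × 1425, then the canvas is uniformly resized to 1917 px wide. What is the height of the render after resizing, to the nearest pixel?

In the 1425×1425 frame the render fills the width: height = 1425 / 1.210 ≈ 1177.69 px.
Scaling 1425 → 1917 is ×1.3453, so the height becomes 1177.69 × 1.3453 ≈ 1584.30 px.

1584 px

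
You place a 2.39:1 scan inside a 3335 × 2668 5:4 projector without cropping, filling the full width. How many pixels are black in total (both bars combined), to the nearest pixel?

4244129 pixels

Content height = 3335 / 2.390 ≈ 1395.3975 px.
Black = 2668 − 1395.3975 = 1272.6025 px.
That's 1272.6025 × 3335 ≈ 4244129 black pixels.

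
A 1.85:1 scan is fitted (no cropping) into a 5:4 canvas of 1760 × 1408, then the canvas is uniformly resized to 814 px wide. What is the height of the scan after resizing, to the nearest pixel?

440 px

At 1760×1408 the scan is width-limited, so height = 1760 / 1.850 ≈ 951.35 px.
Resizing to 814 px wide multiplies everything by 0.4625: 951.35 → 440.00 px.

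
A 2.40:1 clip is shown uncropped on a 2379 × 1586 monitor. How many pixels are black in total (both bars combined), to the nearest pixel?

1414910 pixels

2.40:1 is wider than 3×2, so it spans the full width.
That makes the image 991.2500 px tall (2379 / 2.400).
Leftover height: 1586 − 991.2500 = 594.7500 px.
Bar area = 594.7500 × 2379 ≈ 1414910 px.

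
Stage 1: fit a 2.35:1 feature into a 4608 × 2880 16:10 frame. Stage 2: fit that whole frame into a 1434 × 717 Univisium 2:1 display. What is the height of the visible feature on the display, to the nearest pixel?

Inside the 4608×2880 canvas the feature is width-limited at 4608.00 × 1960.85.
The 16:10 canvas is height-limited in 1434×717, giving 1147.20 × 717.00; scale factor 0.2490.
So the feature's height is 1960.85 × 0.2490 ≈ 488.17.

488 px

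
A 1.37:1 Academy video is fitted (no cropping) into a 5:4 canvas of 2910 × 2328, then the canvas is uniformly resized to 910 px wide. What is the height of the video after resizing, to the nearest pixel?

664 px

At 2910×2328 the video is width-limited, so height = 2910 / 1.370 ≈ 2124.09 px.
Resizing to 910 px wide multiplies everything by 0.3127: 2124.09 → 664.23 px.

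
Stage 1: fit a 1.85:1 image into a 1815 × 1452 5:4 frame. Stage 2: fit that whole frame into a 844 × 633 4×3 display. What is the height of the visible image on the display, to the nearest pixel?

1.85:1 in 1815×1452: fills the width, so the image is 1815.00 × 981.08.
Second fit — the 5:4 canvas into 844×633 spans the height: 791.25 × 633.00 (×0.4360 from 1815×1452).
Applying the same ×0.4360: 981.08 → 427.70.

428 px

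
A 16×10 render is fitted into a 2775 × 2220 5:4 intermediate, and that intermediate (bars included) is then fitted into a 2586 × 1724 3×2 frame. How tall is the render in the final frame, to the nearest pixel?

Inside the 2775×2220 canvas the render is width-limited at 2775.00 × 1734.38.
The 5:4 canvas is height-limited in 2586×1724, giving 2155.00 × 1724.00; scale factor 0.7766.
The render scales with it: height 1734.38 × 0.7766 ≈ 1346.88.

1347 px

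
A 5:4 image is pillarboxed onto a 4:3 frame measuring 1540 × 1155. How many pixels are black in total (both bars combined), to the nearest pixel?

5:4 (1.250) < 4:3 (1.333), so the image fills the height.
That makes the image 1443.7500 px wide (1155 × 5/4).
1540 − 1443.7500 = 96.2500 px of bars.
Across the 1155-px span: 96.2500 × 1155 ≈ 111169 px.

111169 pixels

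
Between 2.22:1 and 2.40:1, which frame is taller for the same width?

2.22 and 2.4; 2.4 > 2.22. The smaller width-to-height ratio is the taller frame.

2.22:1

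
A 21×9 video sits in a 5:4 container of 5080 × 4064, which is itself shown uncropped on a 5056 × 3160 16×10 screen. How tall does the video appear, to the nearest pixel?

21×9 in 5080×4064: fills the width, so the video is 5080.00 × 2177.14.
Second fit — the 5:4 canvas into 5056×3160 spans the height: 3950.00 × 3160.00 (×0.7776 from 5080×4064).
Applying the same ×0.7776: 2177.14 → 1692.86.

1693 px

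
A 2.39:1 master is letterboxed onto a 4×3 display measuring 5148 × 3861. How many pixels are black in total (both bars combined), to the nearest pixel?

Since 2.390 > 1.333, the master is width-limited.
That makes the image 2153.9749 px tall (5148 / 2.390).
Leftover height: 3861 − 2153.9749 = 1707.0251 px.
Bar area = 1707.0251 × 5148 ≈ 8787765 px.

8787765 pixels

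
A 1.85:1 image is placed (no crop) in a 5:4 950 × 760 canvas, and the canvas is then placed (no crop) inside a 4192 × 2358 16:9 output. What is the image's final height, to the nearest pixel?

1.85:1 in 950×760: fills the width, so the image is 950.00 × 513.51.
Second fit — the 5:4 canvas into 4192×2358 spans the height: 2947.50 × 2358.00 (×3.1026 from 950×760).
So the image's height is 513.51 × 3.1026 ≈ 1593.24.

1593 px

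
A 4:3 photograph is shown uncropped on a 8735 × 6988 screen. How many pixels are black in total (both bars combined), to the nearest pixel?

Since 1.333 > 1.250, the photograph is width-limited.
The photograph is 8735 × 3/4 ≈ 6551.2500 px tall.
Black = 6988 − 6551.2500 = 436.7500 px.
Across the 8735-px span: 436.7500 × 8735 ≈ 3815011 px.

3815011 pixels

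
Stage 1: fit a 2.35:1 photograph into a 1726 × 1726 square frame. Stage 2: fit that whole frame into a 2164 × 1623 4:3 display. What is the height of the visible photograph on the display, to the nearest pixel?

691 px

Inside the 1726×1726 canvas the photograph is width-limited at 1726.00 × 734.47.
Second fit — the square canvas into 2164×1623 spans the height: 1623.00 × 1623.00 (×0.9403 from 1726×1726).
So the photograph's height is 734.47 × 0.9403 ≈ 690.64.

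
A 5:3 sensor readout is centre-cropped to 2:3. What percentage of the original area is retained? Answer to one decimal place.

2:3 is narrower than 5:3, so the crop keeps the full height and trims the width.
Area ratio = (0.667)/(1.667) = 40.00% retained.

40.0%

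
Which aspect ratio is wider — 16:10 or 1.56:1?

16:10

16:10 = 1.6 and 1.56; 1.6 > 1.56.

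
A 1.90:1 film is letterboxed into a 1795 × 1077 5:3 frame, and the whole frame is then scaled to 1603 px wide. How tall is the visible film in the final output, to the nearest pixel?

Fitted into 1795×1077, the film spans the width; its height is 1795 / 1.900 ≈ 944.74 px.
Scaling 1795 → 1603 is ×0.8930, so the height becomes 944.74 × 0.8930 ≈ 843.68 px.

844 px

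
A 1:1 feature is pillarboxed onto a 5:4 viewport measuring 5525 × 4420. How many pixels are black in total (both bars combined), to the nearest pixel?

1:1 is narrower than 5:4, so it spans the full height.
That makes the image 4420.0000 px wide (4420 × 1/1).
Black = 5525 − 4420.0000 = 1105.0000 px.
That's 1105.0000 × 4420 ≈ 4884100 black pixels.

4884100 pixels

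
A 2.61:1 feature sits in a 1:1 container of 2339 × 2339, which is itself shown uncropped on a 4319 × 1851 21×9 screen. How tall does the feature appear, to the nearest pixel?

Inside the 2339×2339 canvas the feature is width-limited at 2339.00 × 896.17.
1:1 in 4319×1851: fills the height, so the intermediate becomes 1851.00 × 1851.00 — a scale of ×0.7914.
The feature scales with it: height 896.17 × 0.7914 ≈ 709.20.

709 px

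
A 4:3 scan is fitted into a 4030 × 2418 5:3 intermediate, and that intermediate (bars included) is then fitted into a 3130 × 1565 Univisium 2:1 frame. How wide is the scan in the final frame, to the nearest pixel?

First fit — 4:3 into 4030×2418 spans the height: 3224.00 × 2418.00.
Second fit — the 5:3 canvas into 3130×1565 spans the height: 2608.33 × 1565.00 (×0.6472 from 4030×2418).
So the scan's width is 3224.00 × 0.6472 ≈ 2086.67.

2087 px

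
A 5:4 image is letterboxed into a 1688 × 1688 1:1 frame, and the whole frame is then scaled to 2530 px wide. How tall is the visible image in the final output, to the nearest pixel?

2024 px

At 1688×1688 the image is width-limited, so height = 1688 × 4/5 ≈ 1350.40 px.
The frame scales by 2530/1688 = 1.4988; 1350.40 × 1.4988 ≈ 2024.00 px.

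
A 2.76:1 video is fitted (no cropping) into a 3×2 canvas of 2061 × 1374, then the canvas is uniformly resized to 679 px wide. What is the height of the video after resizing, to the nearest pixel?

246 px

Fitted into 2061×1374, the video spans the width; its height is 2061 / 2.760 ≈ 746.74 px.
Scaling 2061 → 679 is ×0.3295, so the height becomes 746.74 × 0.3295 ≈ 246.01 px.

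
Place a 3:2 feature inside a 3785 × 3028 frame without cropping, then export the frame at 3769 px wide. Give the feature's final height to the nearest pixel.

In the 3785×3028 frame the feature fills the width: height = 3785 × 2/3 ≈ 2523.33 px.
Scaling 3785 → 3769 is ×0.9958, so the height becomes 2523.33 × 0.9958 ≈ 2512.67 px.

2513 px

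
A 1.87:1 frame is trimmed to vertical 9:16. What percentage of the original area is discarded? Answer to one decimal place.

69.9%

vertical 9:16 is narrower than 1.87:1, so the crop keeps the full height and trims the width.
Fraction kept = (0.562)/(1.870) ≈ 30.08%, so 69.92% is lost.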